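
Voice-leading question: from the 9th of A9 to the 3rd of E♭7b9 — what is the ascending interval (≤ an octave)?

A9 has B as its 9th, and E♭7b9 has G as its 3rd.
B up to G is 8 semitones, a half step narrower than a major sixth, so the interval is minor.

m6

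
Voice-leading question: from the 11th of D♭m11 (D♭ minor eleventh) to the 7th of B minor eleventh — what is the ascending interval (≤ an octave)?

D♭m11 (D♭ minor eleventh) has G♭ as its 11th, and B minor eleventh has A as its 7th.
G♭ up to A is 3 semitones, a half step wider than a major second, so the interval is augmented.

augmented second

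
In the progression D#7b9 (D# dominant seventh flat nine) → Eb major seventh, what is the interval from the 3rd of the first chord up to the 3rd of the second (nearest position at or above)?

diminished 2nd

D#7b9 (D# dominant seventh flat nine) has F## as its 3rd, and Eb major seventh has G as its 3rd.
F## up to G is 0 semitones, a whole step narrower than a major second, so the interval is diminished.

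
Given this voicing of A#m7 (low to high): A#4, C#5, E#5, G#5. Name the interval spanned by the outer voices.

The outer voices are A#4 and G#5.
A# up to G# is 10 semitones, a half step narrower than a major seventh, so the interval is minor.

minor 7th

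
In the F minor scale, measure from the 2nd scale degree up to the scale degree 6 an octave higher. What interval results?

diminished twelfth

F natural minor: F G Ab Bb C Db Eb.
2nd scale degree = G; degree 6 (up an octave) = Db.
G up to Db is 18 semitones, a half step narrower than a perfect twelfth, so the interval is diminished.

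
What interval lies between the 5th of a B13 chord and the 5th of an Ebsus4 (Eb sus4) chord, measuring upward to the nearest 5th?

diminished fourth

The 5th of B13 is F#; the 5th of Ebsus4 (Eb sus4) is Bb.
From F# to Bb: 4 semitones over a fourth = diminished.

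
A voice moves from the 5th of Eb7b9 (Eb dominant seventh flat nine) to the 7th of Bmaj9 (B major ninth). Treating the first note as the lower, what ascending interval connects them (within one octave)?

Eb7b9 (Eb dominant seventh flat nine) has Bb as its 5th, and Bmaj9 (B major ninth) has A# as its 7th.
7 letter names make it a seventh; at 12 semitones (a half step wider than major) the quality is augmented.

augmented 7th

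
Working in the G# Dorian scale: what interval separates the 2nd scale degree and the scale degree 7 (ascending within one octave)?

m6

Spelling the G# Dorian scale: G# A# B C# D# E# F#.
So we need the interval from A# up to F#.
From A# to F#: 8 semitones over a sixth = minor.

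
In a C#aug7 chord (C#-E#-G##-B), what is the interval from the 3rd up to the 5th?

M3

The 3rd is E# and the 5th is G##.
E# up to G## spans 3 letter names and 4 semitones — a major third.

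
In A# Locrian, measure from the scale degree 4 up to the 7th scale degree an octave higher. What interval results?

perfect 11th

Spelling A# Locrian: A# B C# D# E F# G#.
So we need the interval from D# up to G#.
From D# to G# is 17 semitones, exactly the perfect eleventh.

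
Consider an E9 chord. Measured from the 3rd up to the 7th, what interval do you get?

diminished fifth

The chord tones of E9 are E, G♯, B, D, F♯.
The 3rd is G♯ and the 7th is D.
From G♯ to D: 6 semitones over a fifth = diminished.
That tritone between 3rd and 7th is what gives the dominant seventh its pull toward resolution.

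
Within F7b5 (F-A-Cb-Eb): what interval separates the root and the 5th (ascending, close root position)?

diminished fifth

That puts F below Cb.
F up to Cb is 6 semitones, a half step narrower than a perfect fifth, so the interval is diminished.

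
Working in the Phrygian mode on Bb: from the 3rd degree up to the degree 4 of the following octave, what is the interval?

major ninth

Bb phrygian: Bb Cb Db Eb F Gb Ab.
3rd degree = Db; 4th scale degree (up an octave) = Eb.
Counting 9 letters and 14 half steps from Db gives a major ninth.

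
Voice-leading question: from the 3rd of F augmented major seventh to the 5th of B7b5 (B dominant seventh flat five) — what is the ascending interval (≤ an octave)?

minor 6th

The 3rd of F augmented major seventh is A; the 5th of B7b5 (B dominant seventh flat five) is F.
6 letter names make it a sixth; at 8 semitones (a half step narrower than major) the quality is minor.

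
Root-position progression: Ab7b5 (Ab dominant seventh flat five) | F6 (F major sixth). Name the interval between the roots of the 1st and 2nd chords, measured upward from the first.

major sixth

The roots are Ab and F.
Ab up to F spans 6 letter names and 9 semitones — a major sixth.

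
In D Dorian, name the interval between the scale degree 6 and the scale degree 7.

m2

D dorian: D E F G A B C.
That puts B below C.
B up to C is 1 semitone, a half step narrower than a major second, so the interval is minor.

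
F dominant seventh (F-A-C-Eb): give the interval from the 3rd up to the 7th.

3rd = A; 7th = Eb.
From A to Eb: 6 semitones over a fifth = diminished.

diminished 5th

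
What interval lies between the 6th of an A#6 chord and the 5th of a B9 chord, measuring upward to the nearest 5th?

A#6 has F## as its 6th, and B9 has F# as its 5th.
From F## to F#: 11 semitones over an octave = diminished.

d8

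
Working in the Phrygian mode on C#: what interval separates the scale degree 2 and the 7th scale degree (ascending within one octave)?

major sixth

The scale runs C# D E F# G# A B.
That puts D below B.
From D to B is 9 semitones, exactly the major sixth.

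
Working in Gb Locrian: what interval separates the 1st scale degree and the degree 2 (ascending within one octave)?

minor second

Gb locrian: Gb Abb Bbb Cb Dbb Ebb Fb.
That puts Gb below Abb.
From Gb to Abb: 1 semitone over a second = minor.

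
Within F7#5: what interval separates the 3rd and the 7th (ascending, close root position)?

d5

The chord tones of Faug7 (F augmented seventh) are F, A, C#, Eb.
3rd = A; 7th = Eb.
From A to Eb: 6 semitones over a fifth = diminished.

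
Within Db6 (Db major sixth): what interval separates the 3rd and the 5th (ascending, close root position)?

Db6 (Db major sixth) is spelled Db-F-Ab-Bb.
The 3rd is F and the 5th is Ab.
From F to Ab: 3 semitones over a third = minor.

m3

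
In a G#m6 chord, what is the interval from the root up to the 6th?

major sixth

Spelling the chord: G# B D# E#.
The root is G# and the 6th is E#.
Counting 6 letters and 9 half steps from G# gives a major sixth.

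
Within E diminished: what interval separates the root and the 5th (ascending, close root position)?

diminished fifth

Spelling the chord: E G Bb.
Root = E; 5th = Bb.
From E to Bb: 6 semitones over a fifth = diminished.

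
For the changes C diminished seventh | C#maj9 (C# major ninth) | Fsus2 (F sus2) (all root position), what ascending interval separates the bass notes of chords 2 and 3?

The roots are C# and F.
From C# to F: 4 semitones over a fourth = diminished.

diminished 4th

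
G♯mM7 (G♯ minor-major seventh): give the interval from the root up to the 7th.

major seventh

Spelling the chord: G♯, B, D♯, F𝄪.
Root = G♯; 7th = F𝄪.
From G♯ to F𝄪 is 11 semitones, exactly the major seventh.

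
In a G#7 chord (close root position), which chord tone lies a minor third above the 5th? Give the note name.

F#

The chord tones of G#7 are G#–B#–D#–F#.
The 5th is D#. A minor third above D# is F#.
F# is the chord's 7th.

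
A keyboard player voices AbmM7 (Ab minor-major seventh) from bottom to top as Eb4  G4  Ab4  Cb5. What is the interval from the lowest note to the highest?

The outer voices are Eb4 and Cb5.
6 letter names make it a sixth; at 8 semitones (a half step narrower than major) the quality is minor.

minor sixth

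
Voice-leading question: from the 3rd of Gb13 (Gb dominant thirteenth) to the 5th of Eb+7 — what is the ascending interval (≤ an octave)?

augmented unison

The 3rd of Gb13 (Gb dominant thirteenth) is Bb; the 5th of Eb+7 is B.
1 letter names make it a unison; at 1 semitone (a half step wider than perfect) the quality is augmented.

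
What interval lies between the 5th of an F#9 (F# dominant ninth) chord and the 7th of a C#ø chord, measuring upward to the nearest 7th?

The 5th of F#9 (F# dominant ninth) is C#; the 7th of C#ø is B.
From C# to B: 10 semitones over a seventh = minor.

minor seventh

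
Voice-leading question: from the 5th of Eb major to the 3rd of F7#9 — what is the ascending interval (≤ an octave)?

M7

Eb major has Bb as its 5th, and F7#9 has A as its 3rd.
Counting 7 letters and 11 half steps from Bb gives a major seventh.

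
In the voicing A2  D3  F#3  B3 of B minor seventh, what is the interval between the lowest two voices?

perfect fourth

Those voices are A2 and D3.
A up to D spans 4 letter names and 5 semitones — a perfect fourth.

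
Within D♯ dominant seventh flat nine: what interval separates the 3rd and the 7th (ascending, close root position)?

diminished 5th

D♯ dominant seventh flat nine is spelled D♯-F𝄪-A♯-C♯-E.
The 3rd is F𝄪 and the 7th is C♯.
5 letter names make it a fifth; at 6 semitones (a half step narrower than perfect) the quality is diminished.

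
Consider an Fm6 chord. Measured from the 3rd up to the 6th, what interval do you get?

augmented fourth

The chord tones of Fm6 (F minor sixth) are F-Ab-C-D.
The 3rd is Ab and the 6th is D.
4 letter names make it a fourth; at 6 semitones (a half step wider than perfect) the quality is augmented.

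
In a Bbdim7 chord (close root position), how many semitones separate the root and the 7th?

9

Spelling the chord: Bb, Db, Fb, Abb.
Bb to Abb is a diminished seventh: 9 semitones.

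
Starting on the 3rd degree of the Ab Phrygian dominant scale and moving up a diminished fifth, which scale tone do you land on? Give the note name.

Gb

The scale is Ab Bbb C Db Eb Fb Gb.
The 3rd degree is C; a diminished fifth above that is Gb — scale degree 7.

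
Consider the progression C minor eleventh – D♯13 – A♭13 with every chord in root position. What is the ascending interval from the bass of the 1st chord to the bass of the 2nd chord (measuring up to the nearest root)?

The roots are C and D♯.
C up to D♯ is 3 semitones, a half step wider than a major second, so the interval is augmented.

augmented 2nd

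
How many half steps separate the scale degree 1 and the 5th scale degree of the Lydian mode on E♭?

7

The scale is E♭ F G A B♭ C D.
E♭ up to B♭ is a perfect fifth — 7 semitones.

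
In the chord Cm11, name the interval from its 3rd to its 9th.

Cm11 is spelled C-Eb-G-Bb-D-F.
So we need the interval from Eb up to D.
From Eb to D is 11 semitones, exactly the major seventh.

major 7th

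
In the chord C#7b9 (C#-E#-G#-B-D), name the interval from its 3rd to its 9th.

diminished seventh

3rd = E#; 9th = D.
E# up to D is 9 semitones, a whole step narrower than a major seventh, so the interval is diminished.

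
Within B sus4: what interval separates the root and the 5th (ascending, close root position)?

perfect fifth

Spelling the chord: B E F#.
That puts B below F#.
From B to F# is 7 semitones, exactly the perfect fifth.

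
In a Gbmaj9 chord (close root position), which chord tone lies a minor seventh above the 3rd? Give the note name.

Spelling the chord: Gb Bb Db F Ab.
The 3rd is Bb. A minor seventh above Bb is Ab.
Ab is the chord's 9th.

Ab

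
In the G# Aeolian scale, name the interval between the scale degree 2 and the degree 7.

Spelling the G# Aeolian scale: G# A# B C# D# E F#.
That puts A# below F#.
6 letter names make it a sixth; at 8 semitones (a half step narrower than major) the quality is minor.

minor sixth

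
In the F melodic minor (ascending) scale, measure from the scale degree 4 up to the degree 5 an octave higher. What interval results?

The scale runs F G Ab Bb C D E.
So we need the interval from Bb up to C.
Bb up to C spans 9 letter names and 14 semitones — a major ninth.

major 9th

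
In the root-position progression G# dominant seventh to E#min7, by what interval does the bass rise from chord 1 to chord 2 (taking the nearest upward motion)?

major sixth

The roots are G# and E#.
Counting 6 letters and 9 half steps from G# gives a major sixth.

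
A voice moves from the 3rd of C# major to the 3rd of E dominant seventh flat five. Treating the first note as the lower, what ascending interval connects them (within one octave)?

m3

C# major has E# as its 3rd, and E dominant seventh flat five has G# as its 3rd.
From E# to G#: 3 semitones over a third = minor.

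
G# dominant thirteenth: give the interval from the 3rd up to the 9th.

minor 7th

G#13: G#, B#, D#, F#, A#, E#.
So we need the interval from B# up to A#.
7 letter names make it a seventh; at 10 semitones (a half step narrower than major) the quality is minor.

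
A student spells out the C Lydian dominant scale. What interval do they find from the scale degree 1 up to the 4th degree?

Spelling the C Lydian dominant scale: C D E F# G A Bb.
So we need the interval from C up to F#.
C up to F# is 6 semitones, a half step wider than a perfect fourth, so the interval is augmented.

A4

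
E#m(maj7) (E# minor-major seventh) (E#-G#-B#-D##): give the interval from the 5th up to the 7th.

5th = B#; 7th = D##.
From B# to D## is 4 semitones, exactly the major third.

M3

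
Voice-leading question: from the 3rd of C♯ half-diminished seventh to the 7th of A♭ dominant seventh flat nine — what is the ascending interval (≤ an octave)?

diminished 3rd

C♯ half-diminished seventh has E as its 3rd, and A♭ dominant seventh flat nine has G♭ as its 7th.
E up to G♭ is 2 semitones, a whole step narrower than a major third, so the interval is diminished.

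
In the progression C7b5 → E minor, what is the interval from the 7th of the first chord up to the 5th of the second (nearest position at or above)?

C7b5 has B♭ as its 7th, and E minor has B as its 5th.
1 letter names make it a unison; at 1 semitone (a half step wider than perfect) the quality is augmented.

augmented 1st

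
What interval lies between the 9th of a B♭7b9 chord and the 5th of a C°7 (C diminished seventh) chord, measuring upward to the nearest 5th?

B♭7b9 has C♭ as its 9th, and C°7 (C diminished seventh) has G♭ as its 5th.
Counting 5 letters and 7 half steps from C♭ gives a perfect fifth.

perfect 5th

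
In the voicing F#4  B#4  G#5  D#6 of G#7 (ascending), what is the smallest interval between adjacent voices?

augmented fourth

Adjacent intervals: F#4→B#4 = augmented fourth; B#4→G#5 = minor sixth; G#5→D#6 = perfect fifth.
The smallest is F#4 to B#4, an augmented fourth (6 semitones).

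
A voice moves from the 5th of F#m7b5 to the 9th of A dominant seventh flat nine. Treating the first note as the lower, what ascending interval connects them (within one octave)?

F#m7b5 has C as its 5th, and A dominant seventh flat nine has Bb as its 9th.
C up to Bb is 10 semitones, a half step narrower than a major seventh, so the interval is minor.

minor seventh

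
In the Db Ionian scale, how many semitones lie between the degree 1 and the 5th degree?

7

The scale is Db Eb F Gb Ab Bb C.
Db up to Ab is a perfect fifth — 7 semitones.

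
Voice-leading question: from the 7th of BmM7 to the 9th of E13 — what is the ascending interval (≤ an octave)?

m6

BmM7 has A♯ as its 7th, and E13 has F♯ as its 9th.
6 letter names make it a sixth; at 8 semitones (a half step narrower than major) the quality is minor.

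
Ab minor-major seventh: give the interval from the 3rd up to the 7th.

augmented 5th

The chord tones of AbmM7 are Ab–Cb–Eb–G.
That puts Cb below G.
Cb up to G is 8 semitones, a half step wider than a perfect fifth, so the interval is augmented.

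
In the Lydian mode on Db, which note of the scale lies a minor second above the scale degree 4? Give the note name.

The scale is Db Eb F G Ab Bb C.
The scale degree 4 is G; a minor second above that is Ab — scale degree 5.

Ab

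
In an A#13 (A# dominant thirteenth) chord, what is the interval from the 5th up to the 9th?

A#13 (A# dominant thirteenth): A#-C##-E#-G#-B#-F##.
The 5th is E# and the 9th is B#.
E# up to B# spans 5 letter names and 7 semitones — a perfect fifth.

perfect fifth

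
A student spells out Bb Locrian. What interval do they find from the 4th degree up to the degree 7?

The scale runs Bb Cb Db Eb Fb Gb Ab.
4th degree = Eb; degree 7 = Ab.
Eb up to Ab spans 4 letter names and 5 semitones — a perfect fourth.

P4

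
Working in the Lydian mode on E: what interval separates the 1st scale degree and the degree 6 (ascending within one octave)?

major sixth

Spelling the Lydian mode on E: E F♯ G♯ A♯ B C♯ D♯.
That puts E below C♯.
From E to C♯ is 9 semitones, exactly the major sixth.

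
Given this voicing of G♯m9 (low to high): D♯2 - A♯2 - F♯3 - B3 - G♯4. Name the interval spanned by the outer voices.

The outer voices are D♯2 and G♯4.
Counting 18 letters and 29 half steps from D♯ gives a perfect 18th.

perfect 18th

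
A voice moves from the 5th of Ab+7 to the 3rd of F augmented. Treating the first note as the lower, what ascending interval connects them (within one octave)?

perfect 4th

The 5th of Ab+7 is E; the 3rd of F augmented is A.
From E to A is 5 semitones, exactly the perfect fourth.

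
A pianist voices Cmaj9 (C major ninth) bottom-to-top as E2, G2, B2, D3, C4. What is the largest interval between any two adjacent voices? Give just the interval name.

m7

Adjacent intervals: E2→G2 = minor third; G2→B2 = major third; B2→D3 = minor third; D3→C4 = minor seventh.
The largest is D3 to C4, a minor seventh (10 semitones).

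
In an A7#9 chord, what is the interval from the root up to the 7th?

The chord tones of A7#9 are A, C#, E, G, B#.
The root is A and the 7th is G.
A up to G is 10 semitones, a half step narrower than a major seventh, so the interval is minor.

minor 7th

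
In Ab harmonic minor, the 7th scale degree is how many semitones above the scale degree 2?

9

The scale is Ab Bb Cb Db Eb Fb G.
Bb up to G is a major sixth — 9 semitones.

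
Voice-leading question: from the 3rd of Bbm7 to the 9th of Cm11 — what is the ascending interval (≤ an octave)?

The 3rd of Bbm7 is Db; the 9th of Cm11 is D.
1 letter names make it a unison; at 1 semitone (a half step wider than perfect) the quality is augmented.

augmented 1st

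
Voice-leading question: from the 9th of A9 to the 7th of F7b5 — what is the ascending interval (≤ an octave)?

The 9th of A9 is B; the 7th of F7b5 is Eb.
From B to Eb: 4 semitones over a fourth = diminished.

d4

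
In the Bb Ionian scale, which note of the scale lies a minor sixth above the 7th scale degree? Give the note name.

The scale is Bb C D Eb F G A.
The 7th scale degree is A; a minor sixth above that is F — scale degree 5.

F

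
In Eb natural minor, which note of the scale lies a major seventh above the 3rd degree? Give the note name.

F

The scale is Eb F Gb Ab Bb Cb Db.
The 3rd degree is Gb; a major seventh above that is F — scale degree 2.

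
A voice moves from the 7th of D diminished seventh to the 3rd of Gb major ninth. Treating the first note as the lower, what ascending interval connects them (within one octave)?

major seventh

The 7th of D diminished seventh is Cb; the 3rd of Gb major ninth is Bb.
Cb up to Bb spans 7 letter names and 11 semitones — a major seventh.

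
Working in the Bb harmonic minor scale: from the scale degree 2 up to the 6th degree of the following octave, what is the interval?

Bb harmonic minor: Bb C Db Eb F Gb A.
So we need the interval from C up to Gb.
C up to Gb is 18 semitones, a half step narrower than a perfect twelfth, so the interval is diminished.

d12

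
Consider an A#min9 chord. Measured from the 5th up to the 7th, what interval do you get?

minor 3rd

A#min9: A#, C#, E#, G#, B#.
5th = E#; 7th = G#.
3 letter names make it a third; at 3 semitones (a half step narrower than major) the quality is minor.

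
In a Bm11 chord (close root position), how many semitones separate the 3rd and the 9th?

The chord tones of Bm11 are B, D, F♯, A, C♯, E.
D to C♯ is a major seventh: 11 semitones.

11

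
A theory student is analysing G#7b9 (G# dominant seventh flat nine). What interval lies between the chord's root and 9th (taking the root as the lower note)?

m9

G#7b9 (G# dominant seventh flat nine) is spelled G#, B#, D#, F#, A.
That puts G# below A.
9 letter names make it a ninth; at 13 semitones (a half step narrower than major) the quality is minor.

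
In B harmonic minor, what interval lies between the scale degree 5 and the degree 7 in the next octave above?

major 10th

Spelling B harmonic minor: B C# D E F# G A#.
So we need the interval from F# up to A#.
From F# to A# is 16 semitones, exactly the major tenth.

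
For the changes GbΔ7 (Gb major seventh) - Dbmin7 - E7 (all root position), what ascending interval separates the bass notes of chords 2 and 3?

The roots are Db and E.
Db up to E is 3 semitones, a half step wider than a major second, so the interval is augmented.

augmented second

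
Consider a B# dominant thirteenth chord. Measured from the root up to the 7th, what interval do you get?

minor 7th

B#13: B# D## F## A# C## G##.
Root = B#; 7th = A#.
From B# to A#: 10 semitones over a seventh = minor.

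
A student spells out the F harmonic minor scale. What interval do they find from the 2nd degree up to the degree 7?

major sixth

The scale runs F G Ab Bb C Db E.
2nd degree = G; 7th scale degree = E.
Counting 6 letters and 9 half steps from G gives a major sixth.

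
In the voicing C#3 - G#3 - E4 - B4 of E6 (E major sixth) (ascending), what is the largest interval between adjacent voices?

m6

Adjacent intervals: C#3→G#3 = perfect fifth; G#3→E4 = minor sixth; E4→B4 = perfect fifth.
The largest is G#3 to E4, a minor sixth (8 semitones).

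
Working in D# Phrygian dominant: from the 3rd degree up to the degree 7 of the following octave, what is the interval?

The scale runs D# E F## G# A# B C#.
So we need the interval from F## up to C#.
F## up to C# is 18 semitones, a half step narrower than a perfect twelfth, so the interval is diminished.

diminished twelfth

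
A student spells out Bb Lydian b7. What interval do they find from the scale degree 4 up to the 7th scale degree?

diminished fourth

Bb lydian dominant: Bb C D E F G Ab.
Scale degree 4 = E; 7th scale degree = Ab.
E up to Ab is 4 semitones, a half step narrower than a perfect fourth, so the interval is diminished.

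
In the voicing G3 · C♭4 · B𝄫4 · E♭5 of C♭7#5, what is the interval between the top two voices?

Those voices are B𝄫4 and E♭5.
4 letter names make it a fourth; at 6 semitones (a half step wider than perfect) the quality is augmented.

augmented 4th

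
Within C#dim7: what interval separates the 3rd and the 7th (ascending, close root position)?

d5

Spelling the chord: C#, E, G, Bb.
So we need the interval from E up to Bb.
From E to Bb: 6 semitones over a fifth = diminished.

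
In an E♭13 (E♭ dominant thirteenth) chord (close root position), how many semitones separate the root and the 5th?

Spelling the chord: E♭–G–B♭–D♭–F–C.
E♭ to B♭ is a perfect fifth: 7 semitones.

7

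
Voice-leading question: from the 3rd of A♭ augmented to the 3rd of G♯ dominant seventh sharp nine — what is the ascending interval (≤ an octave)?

A♭ augmented has C as its 3rd, and G♯ dominant seventh sharp nine has B♯ as its 3rd.
7 letter names make it a seventh; at 12 semitones (a half step wider than major) the quality is augmented.

augmented seventh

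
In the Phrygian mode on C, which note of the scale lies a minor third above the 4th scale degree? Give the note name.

The scale is C Db Eb F G Ab Bb.
The 4th scale degree is F; a minor third above that is Ab — scale degree 6.

Ab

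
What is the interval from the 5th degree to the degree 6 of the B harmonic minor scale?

B harmonic minor: B C# D E F# G A#.
The 5th degree is F# and the scale degree 6 is G.
2 letter names make it a second; at 1 semitone (a half step narrower than major) the quality is minor.

m2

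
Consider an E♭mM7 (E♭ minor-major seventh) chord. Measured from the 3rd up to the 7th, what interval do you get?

E♭ minor-major seventh: E♭–G♭–B♭–D.
The 3rd is G♭ and the 7th is D.
5 letter names make it a fifth; at 8 semitones (a half step wider than perfect) the quality is augmented.

augmented fifth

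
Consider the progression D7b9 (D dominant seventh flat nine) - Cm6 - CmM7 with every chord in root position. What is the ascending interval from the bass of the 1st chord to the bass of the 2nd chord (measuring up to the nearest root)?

The roots are D and C.
7 letter names make it a seventh; at 10 semitones (a half step narrower than major) the quality is minor.

minor seventh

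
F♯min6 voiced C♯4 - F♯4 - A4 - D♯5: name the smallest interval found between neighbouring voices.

Adjacent intervals: C♯4→F♯4 = perfect fourth; F♯4→A4 = minor third; A4→D♯5 = augmented fourth.
The smallest is F♯4 to A4, a minor third (3 semitones).

minor 3rd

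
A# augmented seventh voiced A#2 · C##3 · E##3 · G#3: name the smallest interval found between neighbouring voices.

Adjacent intervals: A#2→C##3 = major third; C##3→E##3 = major third; E##3→G#3 = diminished third.
The smallest is E##3 to G#3, a diminished third (2 semitones).

diminished third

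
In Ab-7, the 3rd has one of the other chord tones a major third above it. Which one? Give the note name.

Eb

Ab minor seventh is spelled Ab, Cb, Eb, Gb.
The 3rd is Cb. A major third above Cb is Eb.
Eb is the chord's 5th.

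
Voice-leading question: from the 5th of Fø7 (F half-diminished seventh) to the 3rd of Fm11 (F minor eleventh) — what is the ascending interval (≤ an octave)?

The 5th of Fø7 (F half-diminished seventh) is C♭; the 3rd of Fm11 (F minor eleventh) is A♭.
C♭ up to A♭ spans 6 letter names and 9 semitones — a major sixth.

major 6th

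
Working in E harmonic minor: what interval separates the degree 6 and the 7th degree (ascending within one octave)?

augmented second

The scale runs E F# G A B C D#.
The degree 6 is C and the 7th scale degree is D#.
From C to D#: 3 semitones over a second = augmented.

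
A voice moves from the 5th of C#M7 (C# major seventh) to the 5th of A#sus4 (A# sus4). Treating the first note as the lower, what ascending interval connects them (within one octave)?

C#M7 (C# major seventh) has G# as its 5th, and A#sus4 (A# sus4) has E# as its 5th.
G# up to E# spans 6 letter names and 9 semitones — a major sixth.

major sixth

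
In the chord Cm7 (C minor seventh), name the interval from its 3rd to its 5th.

C minor seventh is spelled C–Eb–G–Bb.
That puts Eb below G.
From Eb to G is 4 semitones, exactly the major third.

major third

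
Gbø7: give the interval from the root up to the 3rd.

Spelling the chord: Gb Bbb Dbb Fb.
Root = Gb; 3rd = Bbb.
Gb up to Bbb is 3 semitones, a half step narrower than a major third, so the interval is minor.

minor third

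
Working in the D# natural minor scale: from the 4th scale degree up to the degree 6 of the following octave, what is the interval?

The scale runs D# E# F# G# A# B C#.
The 4th scale degree is G# and the 6th scale degree (up an octave) is B.
10 letter names make it a tenth; at 15 semitones (a half step narrower than major) the quality is minor.

minor 10th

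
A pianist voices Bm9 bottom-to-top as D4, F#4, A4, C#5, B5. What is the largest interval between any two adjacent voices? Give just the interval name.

m7

Adjacent intervals: D4→F#4 = major third; F#4→A4 = minor third; A4→C#5 = major third; C#5→B5 = minor seventh.
The largest is C#5 to B5, a minor seventh (10 semitones).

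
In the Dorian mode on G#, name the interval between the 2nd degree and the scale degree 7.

minor sixth

Spelling the Dorian mode on G#: G# A# B C# D# E# F#.
The 2nd degree is A# and the degree 7 is F#.
A# up to F# is 8 semitones, a half step narrower than a major sixth, so the interval is minor.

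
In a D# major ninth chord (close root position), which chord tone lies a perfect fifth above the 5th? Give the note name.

Spelling the chord: D#–F##–A#–C##–E#.
The 5th is A#. A perfect fifth above A# is E#.
E# is the chord's 9th.

E#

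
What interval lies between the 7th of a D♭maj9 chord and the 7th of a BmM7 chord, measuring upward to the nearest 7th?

augmented 6th

The 7th of D♭maj9 is C; the 7th of BmM7 is A♯.
6 letter names make it a sixth; at 10 semitones (a half step wider than major) the quality is augmented.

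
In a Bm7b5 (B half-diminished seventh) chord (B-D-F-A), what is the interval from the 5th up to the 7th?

major 3rd

That puts F below A.
Counting 3 letters and 4 half steps from F gives a major third.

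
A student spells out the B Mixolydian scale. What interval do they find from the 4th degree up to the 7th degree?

perfect fourth

B mixolydian: B C# D# E F# G# A.
4th degree = E; degree 7 = A.
Counting 4 letters and 5 half steps from E gives a perfect fourth.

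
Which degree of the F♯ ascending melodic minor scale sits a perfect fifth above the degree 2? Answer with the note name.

D#

The scale is F♯ G♯ A B C♯ D♯ E♯.
The degree 2 is G♯; a perfect fifth above that is D♯ — scale degree 6.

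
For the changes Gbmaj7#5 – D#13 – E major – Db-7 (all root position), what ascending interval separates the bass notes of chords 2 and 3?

The roots are D# and E.
2 letter names make it a second; at 1 semitone (a half step narrower than major) the quality is minor.

minor second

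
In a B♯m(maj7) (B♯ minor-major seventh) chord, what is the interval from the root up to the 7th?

M7

B♯ minor-major seventh: B♯ D♯ F𝄪 A𝄪.
So we need the interval from B♯ up to A𝄪.
From B♯ to A𝄪 is 11 semitones, exactly the major seventh.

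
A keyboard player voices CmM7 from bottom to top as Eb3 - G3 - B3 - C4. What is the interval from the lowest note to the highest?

The outer voices are Eb3 and C4.
Eb up to C spans 6 letter names and 9 semitones — a major sixth.

M6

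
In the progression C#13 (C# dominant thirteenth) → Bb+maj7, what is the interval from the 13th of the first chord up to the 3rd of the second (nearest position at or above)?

diminished fourth

C#13 (C# dominant thirteenth) has A# as its 13th, and Bb+maj7 has D as its 3rd.
A# up to D is 4 semitones, a half step narrower than a perfect fourth, so the interval is diminished.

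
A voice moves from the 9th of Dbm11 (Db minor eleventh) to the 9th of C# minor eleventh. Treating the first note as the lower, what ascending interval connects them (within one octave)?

Dbm11 (Db minor eleventh) has Eb as its 9th, and C# minor eleventh has D# as its 9th.
7 letter names make it a seventh; at 12 semitones (a half step wider than major) the quality is augmented.

augmented seventh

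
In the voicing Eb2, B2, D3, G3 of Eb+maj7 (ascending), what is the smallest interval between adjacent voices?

Adjacent intervals: Eb2→B2 = augmented fifth; B2→D3 = minor third; D3→G3 = perfect fourth.
The smallest is B2 to D3, a minor third (3 semitones).

m3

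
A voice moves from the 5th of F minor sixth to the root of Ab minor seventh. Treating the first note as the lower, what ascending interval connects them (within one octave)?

F minor sixth has C as its 5th, and Ab minor seventh has Ab as its root.
6 letter names make it a sixth; at 8 semitones (a half step narrower than major) the quality is minor.

m6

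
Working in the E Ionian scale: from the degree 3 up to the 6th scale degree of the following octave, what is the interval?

P11

The scale runs E F# G# A B C# D#.
The degree 3 is G# and the degree 6 (up an octave) is C#.
From G# to C# is 17 semitones, exactly the perfect eleventh.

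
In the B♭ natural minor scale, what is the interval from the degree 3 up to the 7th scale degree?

perfect 5th

Spelling the B♭ natural minor scale: B♭ C D♭ E♭ F G♭ A♭.
That puts D♭ below A♭.
From D♭ to A♭ is 7 semitones, exactly the perfect fifth.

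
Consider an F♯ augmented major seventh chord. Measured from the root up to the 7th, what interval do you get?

The chord tones of F♯ augmented major seventh are F♯, A♯, C𝄪, E♯.
The root is F♯ and the 7th is E♯.
Counting 7 letters and 11 half steps from F♯ gives a major seventh.

major seventh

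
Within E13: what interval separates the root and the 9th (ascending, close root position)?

The chord tones of E dominant thirteenth are E G# B D F# C#.
Root = E; 9th = F#.
From E to F# is 14 semitones, exactly the major ninth.

M9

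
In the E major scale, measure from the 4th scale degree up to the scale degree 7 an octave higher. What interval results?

augmented eleventh

The scale runs E F# G# A B C# D#.
4th scale degree = A; degree 7 (up an octave) = D#.
11 letter names make it an eleventh; at 18 semitones (a half step wider than perfect) the quality is augmented.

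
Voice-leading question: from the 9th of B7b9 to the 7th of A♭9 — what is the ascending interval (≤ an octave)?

diminished fifth

The 9th of B7b9 is C; the 7th of A♭9 is G♭.
C up to G♭ is 6 semitones, a half step narrower than a perfect fifth, so the interval is diminished.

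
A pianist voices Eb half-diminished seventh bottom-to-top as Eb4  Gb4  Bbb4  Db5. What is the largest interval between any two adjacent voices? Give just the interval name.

Adjacent intervals: Eb4→Gb4 = minor third; Gb4→Bbb4 = minor third; Bbb4→Db5 = major third.
The largest is Bbb4 to Db5, a major third (4 semitones).

major 3rd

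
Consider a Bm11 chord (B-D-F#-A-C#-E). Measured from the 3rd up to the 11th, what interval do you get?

The 3rd is D and the 11th is E.
D up to E spans 9 letter names and 14 semitones — a major ninth.

major ninth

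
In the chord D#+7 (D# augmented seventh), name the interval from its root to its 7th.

The chord tones of D#+7 (D# augmented seventh) are D#–F##–A##–C#.
Root = D#; 7th = C#.
7 letter names make it a seventh; at 10 semitones (a half step narrower than major) the quality is minor.

m7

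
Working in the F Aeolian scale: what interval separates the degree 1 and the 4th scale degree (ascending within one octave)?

perfect fourth

F natural minor: F G A♭ B♭ C D♭ E♭.
That puts F below B♭.
From F to B♭ is 5 semitones, exactly the perfect fourth.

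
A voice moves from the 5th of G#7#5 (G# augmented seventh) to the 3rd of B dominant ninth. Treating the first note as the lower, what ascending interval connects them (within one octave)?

diminished octave

The 5th of G#7#5 (G# augmented seventh) is D##; the 3rd of B dominant ninth is D#.
D## up to D# is 11 semitones, a half step narrower than a perfect octave, so the interval is diminished.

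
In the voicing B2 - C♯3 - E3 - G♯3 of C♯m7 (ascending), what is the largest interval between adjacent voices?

major third

Adjacent intervals: B2→C♯3 = major second; C♯3→E3 = minor third; E3→G♯3 = major third.
The largest is E3 to G♯3, a major third (4 semitones).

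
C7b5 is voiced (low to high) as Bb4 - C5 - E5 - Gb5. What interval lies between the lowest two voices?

major 2nd

Those voices are Bb4 and C5.
From Bb to C is 2 semitones, exactly the major second.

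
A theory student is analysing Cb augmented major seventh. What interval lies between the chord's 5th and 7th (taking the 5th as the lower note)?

minor third

Cb+maj7 is spelled Cb-Eb-G-Bb.
So we need the interval from G up to Bb.
G up to Bb is 3 semitones, a half step narrower than a major third, so the interval is minor.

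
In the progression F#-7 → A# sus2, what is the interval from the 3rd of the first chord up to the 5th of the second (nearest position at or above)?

augmented fifth

The 3rd of F#-7 is A; the 5th of A# sus2 is E#.
5 letter names make it a fifth; at 8 semitones (a half step wider than perfect) the quality is augmented.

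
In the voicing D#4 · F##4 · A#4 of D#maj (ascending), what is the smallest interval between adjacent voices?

minor third

Adjacent intervals: D#4→F##4 = major third; F##4→A#4 = minor third.
The smallest is F##4 to A#4, a minor third (3 semitones).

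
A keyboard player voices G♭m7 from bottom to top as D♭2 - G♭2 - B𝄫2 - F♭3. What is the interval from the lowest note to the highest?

The outer voices are D♭2 and F♭3.
D♭ up to F♭ is 15 semitones, a half step narrower than a major tenth, so the interval is minor.

minor tenth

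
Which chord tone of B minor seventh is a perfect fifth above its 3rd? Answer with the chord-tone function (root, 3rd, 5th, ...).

7th

Spelling the chord: B–D–F#–A.
The 3rd is D. A perfect fifth above D is A.
A is the chord's 7th.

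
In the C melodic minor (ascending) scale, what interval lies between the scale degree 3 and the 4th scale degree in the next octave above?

major ninth

The scale runs C D Eb F G A B.
So we need the interval from Eb up to F.
From Eb to F is 14 semitones, exactly the major ninth.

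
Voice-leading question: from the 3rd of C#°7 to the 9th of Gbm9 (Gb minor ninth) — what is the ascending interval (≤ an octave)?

diminished fourth

C#°7 has E as its 3rd, and Gbm9 (Gb minor ninth) has Ab as its 9th.
4 letter names make it a fourth; at 4 semitones (a half step narrower than perfect) the quality is diminished.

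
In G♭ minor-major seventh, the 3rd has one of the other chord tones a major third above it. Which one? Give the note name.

Db

The chord tones of G♭mM7 are G♭ B𝄫 D♭ F.
The 3rd is B𝄫. A major third above B𝄫 is D♭.
D♭ is the chord's 5th.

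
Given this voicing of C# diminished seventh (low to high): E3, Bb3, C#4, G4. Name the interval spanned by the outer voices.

The outer voices are E3 and G4.
E up to G is 15 semitones, a half step narrower than a major tenth, so the interval is minor.

minor 10th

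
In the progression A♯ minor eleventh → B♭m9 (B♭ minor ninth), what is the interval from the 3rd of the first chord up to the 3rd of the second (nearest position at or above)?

The 3rd of A♯ minor eleventh is C♯; the 3rd of B♭m9 (B♭ minor ninth) is D♭.
C♯ up to D♭ is 0 semitones, a whole step narrower than a major second, so the interval is diminished.

diminished second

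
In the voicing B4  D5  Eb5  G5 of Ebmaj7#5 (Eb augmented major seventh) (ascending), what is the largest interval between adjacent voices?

M3

Adjacent intervals: B4→D5 = minor third; D5→Eb5 = minor second; Eb5→G5 = major third.
The largest is Eb5 to G5, a major third (4 semitones).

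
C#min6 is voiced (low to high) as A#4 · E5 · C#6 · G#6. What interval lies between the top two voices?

Those voices are C#6 and G#6.
Counting 5 letters and 7 half steps from C# gives a perfect fifth.

perfect fifth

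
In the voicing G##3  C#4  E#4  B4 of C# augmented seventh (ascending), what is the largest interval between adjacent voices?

diminished fifth

Adjacent intervals: G##3→C#4 = diminished fourth; C#4→E#4 = major third; E#4→B4 = diminished fifth.
The largest is E#4 to B4, a diminished fifth (6 semitones).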